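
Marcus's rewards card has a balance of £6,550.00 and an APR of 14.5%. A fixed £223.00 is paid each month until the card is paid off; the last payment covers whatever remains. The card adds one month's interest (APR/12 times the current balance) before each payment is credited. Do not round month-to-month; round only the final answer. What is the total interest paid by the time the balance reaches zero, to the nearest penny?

£1,589.34

Monthly rate r = 14.5%/12 = 1.20833% = 0.0120833.
Payoff takes n = ⌈−ln(1 − rB₀/P)/ln(1+r)⌉ = ⌈36.498⌉ = 37 payments; the last is £111.34.
Total paid = 36·£223.00 + £111.34 = £8,139.34.
Total interest = total paid − principal = £8,139.34 − £6,550.00 = £1,589.34.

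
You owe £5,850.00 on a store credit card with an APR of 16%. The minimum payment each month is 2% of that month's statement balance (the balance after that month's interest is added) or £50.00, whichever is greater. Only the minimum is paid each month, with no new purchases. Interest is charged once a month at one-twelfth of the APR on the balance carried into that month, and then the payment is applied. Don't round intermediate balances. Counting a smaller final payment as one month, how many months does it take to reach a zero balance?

Monthly rate r = 16%/12 = 1.33333% = 0.0133333.
While 2% of the post-interest balance exceeds £50.00, each month B ← (B·(1+r))·(1 − 0.02), i.e. B shrinks by the factor (1+r)·0.98 = 0.99307.
This holds for months 1–125. Entering month 126 the balance is £2,451.64; 2% of the post-interest balance is now below £50.00, so the flat £50.00 minimum applies from here.
From month 126 a fixed £50.00 at rate r clears £2,451.64 in 81 more payments. Total: 125 + 81 = 206 months.

206 months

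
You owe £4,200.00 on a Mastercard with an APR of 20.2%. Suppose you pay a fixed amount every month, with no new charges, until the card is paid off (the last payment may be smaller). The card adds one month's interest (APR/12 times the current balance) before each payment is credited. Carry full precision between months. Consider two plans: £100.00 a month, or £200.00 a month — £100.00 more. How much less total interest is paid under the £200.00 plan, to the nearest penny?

Monthly rate r = 20.2%/12 = 1.68333% = 0.0168333.
At £100.00/mo: n = ⌈−ln(1 − rB₀/P)/ln(1+r)⌉ = 74 payments (last £53.99); total interest = total paid − £4,200.00 = £3,153.99.
At £200.00/mo: 27 payments (last £26.05); total interest £1,026.05.
Interest saved = £3,153.99 − £1,026.05 = £2,127.94.

£2,127.94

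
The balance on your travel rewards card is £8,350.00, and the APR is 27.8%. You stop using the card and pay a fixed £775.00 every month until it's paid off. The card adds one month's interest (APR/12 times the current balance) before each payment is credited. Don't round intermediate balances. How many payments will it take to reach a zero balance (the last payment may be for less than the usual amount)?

Monthly rate r = 27.8%/12 = 2.31667% = 0.0231667.
Recurrence: B ← B·(1+r) − £775.00.
Month 1: interest £193.44; balance after payment £7,768.44.
Month 2: interest £179.97; balance after payment £7,173.41.
Closed form: n = −ln(1 − rB₀/P)/ln(1+r) = −ln(0.7504)/ln(1.02317) ≈ 12.538, so the balance reaches zero during payment 13.

13 payments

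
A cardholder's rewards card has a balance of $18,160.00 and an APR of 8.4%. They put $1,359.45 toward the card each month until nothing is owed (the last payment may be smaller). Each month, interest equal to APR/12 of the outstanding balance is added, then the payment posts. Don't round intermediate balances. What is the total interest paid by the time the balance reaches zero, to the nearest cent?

$972.98

Monthly rate r = 8.4%/12 = 0.7% = 0.007.
Payoff takes n = ⌈−ln(1 − rB₀/P)/ln(1+r)⌉ = ⌈14.074⌉ = 15 payments; the last is $100.68.
Total paid = 14·$1,359.45 + $100.68 = $19,132.98.
Total interest = total paid − principal = $19,132.98 − $18,160.00 = $972.98.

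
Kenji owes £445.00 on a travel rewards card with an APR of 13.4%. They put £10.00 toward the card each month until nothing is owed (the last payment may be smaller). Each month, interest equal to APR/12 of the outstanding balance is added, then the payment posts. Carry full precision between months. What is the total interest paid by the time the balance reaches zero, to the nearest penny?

£173.66

Monthly rate r = 13.4%/12 = 1.11667% = 0.0111667.
Payoff takes n = ⌈−ln(1 − rB₀/P)/ln(1+r)⌉ = ⌈61.865⌉ = 62 payments; the last is £8.66.
Total paid = 61·£10.00 + £8.66 = £618.66.
Total interest = total paid − principal = £618.66 − £445.00 = £173.66.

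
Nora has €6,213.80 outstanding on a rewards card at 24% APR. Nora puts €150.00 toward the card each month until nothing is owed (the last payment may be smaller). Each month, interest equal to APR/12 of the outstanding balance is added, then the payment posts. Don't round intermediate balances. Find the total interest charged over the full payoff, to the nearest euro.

Monthly rate r = 24%/12 = 2% = 0.02.
Payoff takes n = ⌈−ln(1 − rB₀/P)/ln(1+r)⌉ = ⌈89.039⌉ = 90 payments; the last is €5.94.
Total paid = 89·€150.00 + €5.94 = €13,355.94.
Total interest = total paid − principal = €13,355.94 − €6,213.80 = €7,142.14.

€7,142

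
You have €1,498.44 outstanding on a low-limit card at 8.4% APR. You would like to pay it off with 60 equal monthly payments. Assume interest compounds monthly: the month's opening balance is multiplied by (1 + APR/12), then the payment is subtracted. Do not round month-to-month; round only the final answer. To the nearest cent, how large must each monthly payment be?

€30.67

Monthly rate r = 8.4%/12 = 0.7% = 0.007.
Level-payment amortization: P = B₀·r / (1 − (1+r)^(−n)) = 1498.44·0.007 / (1 − 1.007^(−60)).
Denominator 1 − (1+r)^(−60) = 0.341991101.
P = 10.4891 / 0.341991101 ≈ 30.67.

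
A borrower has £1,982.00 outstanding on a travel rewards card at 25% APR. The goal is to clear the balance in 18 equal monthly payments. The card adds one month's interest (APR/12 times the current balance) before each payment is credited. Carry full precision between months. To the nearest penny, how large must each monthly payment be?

£133.17

Monthly rate r = 25%/12 = 2.08333% = 0.0208333.
Level-payment amortization: P = B₀·r / (1 − (1+r)^(−n)) = 1982.00·0.0208333 / (1 − 1.02083^(−18)).
Denominator 1 − (1+r)^(−18) = 0.310057604.
P = 41.2917 / 0.310057604 ≈ 133.17.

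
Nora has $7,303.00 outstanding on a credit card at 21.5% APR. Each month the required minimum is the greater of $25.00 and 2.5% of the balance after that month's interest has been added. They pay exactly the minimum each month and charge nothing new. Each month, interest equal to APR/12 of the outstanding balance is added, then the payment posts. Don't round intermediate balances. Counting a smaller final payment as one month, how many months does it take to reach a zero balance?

Monthly rate r = 21.5%/12 = 1.79167% = 0.0179167.
While 2.5% of the post-interest balance exceeds $25.00, each month B ← (B·(1+r))·(1 − 0.025), i.e. B shrinks by the factor (1+r)·0.975 = 0.99247.
This holds for months 1–266. Entering month 267 the balance is $977.64; 2.5% of the post-interest balance is now below $25.00, so the flat $25.00 minimum applies from here.
From month 267 a fixed $25.00 at rate r clears $977.64 in 68 more payments. Total: 266 + 68 = 334 months.

334 months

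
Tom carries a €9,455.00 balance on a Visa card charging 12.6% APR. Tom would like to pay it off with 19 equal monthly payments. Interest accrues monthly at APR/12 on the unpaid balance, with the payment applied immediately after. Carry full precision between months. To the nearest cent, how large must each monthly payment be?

€551.52

Monthly rate r = 12.6%/12 = 1.05% = 0.0105.
Level-payment amortization: P = B₀·r / (1 − (1+r)^(−n)) = 9455.00·0.0105 / (1 − 1.0105^(−19)).
Denominator 1 − (1+r)^(−19) = 0.180007348.
P = 99.2775 / 0.180007348 ≈ 551.52.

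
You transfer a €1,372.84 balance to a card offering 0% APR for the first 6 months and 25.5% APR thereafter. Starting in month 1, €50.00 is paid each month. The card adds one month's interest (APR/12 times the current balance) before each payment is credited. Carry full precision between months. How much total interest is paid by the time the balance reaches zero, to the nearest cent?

€374.65

Promo months 1–6 at r₀ = 0%/12 = 0; months 7+ at r₁ = 25.5%/12 = 0.02125.
After month 6 (no interest yet): B = €1,372.84 − 6·€50.00 = €1,072.84.
Then at r₁ with €50.00/mo: n₂ = −ln(1 − r₁·B/P)/ln(1+r₁) ≈ 28.95 → 29 more payments.
Total paid = 34·€50.00 + €47.49 = €1,747.49; interest = €1,747.49 − €1,372.84 = €374.65.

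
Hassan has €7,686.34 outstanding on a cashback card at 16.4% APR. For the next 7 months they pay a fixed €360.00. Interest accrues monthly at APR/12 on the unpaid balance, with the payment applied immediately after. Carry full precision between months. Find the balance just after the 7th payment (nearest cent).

Monthly rate r = 16.4%/12 = 1.36667% = 0.0136667.
Each month: B ← B·(1+r) − €360.00.
Month 1: interest €105.05; balance after payment €7,431.39.
Month 2: interest €101.56; balance after payment €7,172.95.
Month 3: interest €98.03; balance after payment €6,910.98.
Month 4: interest €94.45; balance after payment €6,645.43.
Month 5: interest €90.82; balance after payment €6,376.25.
Month 6: interest €87.14; balance after payment €6,103.39.
Month 7: interest €83.41; balance after payment €5,826.81.

€5,826.81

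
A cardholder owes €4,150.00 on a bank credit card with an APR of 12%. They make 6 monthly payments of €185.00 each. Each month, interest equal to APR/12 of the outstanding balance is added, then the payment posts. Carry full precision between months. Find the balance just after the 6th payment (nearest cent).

€3,267.19

Monthly rate r = 12%/12 = 1% = 0.01.
Each month: B ← B·(1+r) − €185.00.
Month 1: interest €41.50; balance after payment €4,006.50.
Month 2: interest €40.06; balance after payment €3,861.57.
Month 3: interest €38.62; balance after payment €3,715.18.
Month 4: interest €37.15; balance after payment €3,567.33.
Month 5: interest €35.67; balance after payment €3,418.01.
Month 6: interest €34.18; balance after payment €3,267.19.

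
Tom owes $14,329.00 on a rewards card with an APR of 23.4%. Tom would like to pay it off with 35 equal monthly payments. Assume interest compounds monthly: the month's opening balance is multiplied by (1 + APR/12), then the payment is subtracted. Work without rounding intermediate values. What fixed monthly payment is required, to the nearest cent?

$568.71

Monthly rate r = 23.4%/12 = 1.95% = 0.0195.
Level-payment amortization: P = B₀·r / (1 − (1+r)^(−n)) = 14329.00·0.0195 / (1 − 1.0195^(−35)).
Denominator 1 − (1+r)^(−35) = 0.491317326.
P = 279.416 / 0.491317326 ≈ 568.71.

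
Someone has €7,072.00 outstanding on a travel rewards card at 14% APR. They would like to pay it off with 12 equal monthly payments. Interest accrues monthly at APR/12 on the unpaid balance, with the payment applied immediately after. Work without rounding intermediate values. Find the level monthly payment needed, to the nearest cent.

€634.97

Monthly rate r = 14%/12 = 1.16667% = 0.0116667.
Level-payment amortization: P = B₀·r / (1 − (1+r)^(−n)) = 7072.00·0.0116667 / (1 − 1.01167^(−12)).
Denominator 1 − (1+r)^(−12) = 0.129936977.
P = 82.5067 / 0.129936977 ≈ 634.97.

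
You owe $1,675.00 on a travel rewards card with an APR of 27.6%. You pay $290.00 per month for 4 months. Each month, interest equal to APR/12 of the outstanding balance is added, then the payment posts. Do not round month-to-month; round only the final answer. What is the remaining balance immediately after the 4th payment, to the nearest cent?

Monthly rate r = 27.6%/12 = 2.3% = 0.023.
Each month: B ← B·(1+r) − $290.00.
Month 1: interest $38.52; balance after payment $1,423.53.
Month 2: interest $32.74; balance after payment $1,166.27.
Month 3: interest $26.82; balance after payment $903.09.
Month 4: interest $20.77; balance after payment $633.86.

$633.86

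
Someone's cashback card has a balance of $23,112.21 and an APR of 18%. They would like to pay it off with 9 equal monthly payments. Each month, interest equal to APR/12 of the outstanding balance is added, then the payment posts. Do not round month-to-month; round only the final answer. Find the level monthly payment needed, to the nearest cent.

Monthly rate r = 18%/12 = 1.5% = 0.015.
Level-payment amortization: P = B₀·r / (1 − (1+r)^(−n)) = 23112.21·0.015 / (1 − 1.015^(−9)).
Denominator 1 − (1+r)^(−9) = 0.12540776.
P = 346.683 / 0.12540776 ≈ 2764.45.

$2,764.45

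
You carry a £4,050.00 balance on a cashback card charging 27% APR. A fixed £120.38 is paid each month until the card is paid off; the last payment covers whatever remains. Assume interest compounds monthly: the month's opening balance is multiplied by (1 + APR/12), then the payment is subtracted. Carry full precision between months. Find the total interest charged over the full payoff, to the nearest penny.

Monthly rate r = 27%/12 = 2.25% = 0.0225.
Payoff takes n = ⌈−ln(1 − rB₀/P)/ln(1+r)⌉ = ⌈63.576⌉ = 64 payments; the last is £69.66.
Total paid = 63·£120.38 + £69.66 = £7,653.60.
Total interest = total paid − principal = £7,653.60 − £4,050.00 = £3,603.60.

£3,603.60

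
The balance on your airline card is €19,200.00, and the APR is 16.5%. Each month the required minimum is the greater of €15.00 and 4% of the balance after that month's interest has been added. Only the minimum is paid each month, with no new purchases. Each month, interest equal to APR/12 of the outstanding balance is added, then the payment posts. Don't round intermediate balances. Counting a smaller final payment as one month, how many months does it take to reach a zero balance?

176 months

Monthly rate r = 16.5%/12 = 1.375% = 0.01375.
While 4% of the post-interest balance exceeds €15.00, each month B ← (B·(1+r))·(1 − 0.04), i.e. B shrinks by the factor (1+r)·0.96 = 0.9732.
This holds for months 1–146. Entering month 147 the balance is €363.75; 4% of the post-interest balance is now below €15.00, so the flat €15.00 minimum applies from here.
From month 147 a fixed €15.00 at rate r clears €363.75 in 30 more payments. Total: 146 + 30 = 176 months.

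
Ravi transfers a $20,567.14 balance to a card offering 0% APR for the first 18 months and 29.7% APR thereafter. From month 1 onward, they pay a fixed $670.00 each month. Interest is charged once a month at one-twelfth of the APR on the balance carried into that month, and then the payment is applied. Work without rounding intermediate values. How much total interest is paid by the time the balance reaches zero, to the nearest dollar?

$1,833

Promo months 1–18 at r₀ = 0%/12 = 0; months 19+ at r₁ = 29.7%/12 = 0.02475.
After month 18 (no interest yet): B = $20,567.14 − 18·$670.00 = $8,507.14.
Then at r₁ with $670.00/mo: n₂ = −ln(1 − r₁·B/P)/ln(1+r₁) ≈ 15.43 → 16 more payments.
Total paid = 33·$670.00 + $290.33 = $22,400.33; interest = $22,400.33 − $20,567.14 = $1,833.19.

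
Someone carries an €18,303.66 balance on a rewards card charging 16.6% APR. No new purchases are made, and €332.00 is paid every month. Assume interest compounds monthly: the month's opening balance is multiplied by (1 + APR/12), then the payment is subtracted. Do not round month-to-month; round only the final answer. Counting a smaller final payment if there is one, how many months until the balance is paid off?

105 months

Monthly rate r = 16.6%/12 = 1.38333% = 0.0138333.
Recurrence: B ← B·(1+r) − €332.00.
Month 1: interest €253.20; balance after payment €18,224.86.
Month 2: interest €252.11; balance after payment €18,144.97.
Closed form: n = −ln(1 − rB₀/P)/ln(1+r) = −ln(0.23735)/ln(1.01383) ≈ 104.686, so the balance reaches zero during payment 105.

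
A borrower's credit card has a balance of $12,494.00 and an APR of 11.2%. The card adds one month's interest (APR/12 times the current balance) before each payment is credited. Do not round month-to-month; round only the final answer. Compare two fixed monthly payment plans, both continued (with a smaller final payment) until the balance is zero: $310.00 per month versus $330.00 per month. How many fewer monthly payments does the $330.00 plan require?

4 fewer payments

Monthly rate r = 11.2%/12 = 0.933333% = 0.00933333.
At $310.00/mo: n = ⌈−ln(1 − rB₀/P)/ln(1+r)⌉ = 51 payments (last $245.98); total interest = total paid − $12,494.00 = $3,251.98.
At $330.00/mo: 47 payments (last $306.73); total interest $2,992.73.
Payments saved = 51 − 47 = 4.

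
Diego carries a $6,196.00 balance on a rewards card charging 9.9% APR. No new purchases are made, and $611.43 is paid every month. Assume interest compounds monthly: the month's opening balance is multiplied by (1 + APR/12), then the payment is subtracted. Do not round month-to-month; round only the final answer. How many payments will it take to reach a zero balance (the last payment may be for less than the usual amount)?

11 months

Monthly rate r = 9.9%/12 = 0.825% = 0.00825.
Recurrence: B ← B·(1+r) − $611.43.
Month 1: interest $51.12; balance after payment $5,635.69.
Month 2: interest $46.49; balance after payment $5,070.75.
Closed form: n = −ln(1 − rB₀/P)/ln(1+r) = −ln(0.9164)/ln(1.00825) ≈ 10.626, so the balance reaches zero during payment 11.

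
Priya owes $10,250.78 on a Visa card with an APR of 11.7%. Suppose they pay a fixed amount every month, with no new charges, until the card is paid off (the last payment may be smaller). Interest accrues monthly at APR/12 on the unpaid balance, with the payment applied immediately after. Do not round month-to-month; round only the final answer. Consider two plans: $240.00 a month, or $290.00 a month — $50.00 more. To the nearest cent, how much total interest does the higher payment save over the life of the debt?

$692.57

Monthly rate r = 11.7%/12 = 0.975% = 0.00975.
At $240.00/mo: n = ⌈−ln(1 − rB₀/P)/ln(1+r)⌉ = 56 payments (last $122.78); total interest = total paid − $10,250.78 = $3,072.00.
At $290.00/mo: 44 payments (last $160.21); total interest $2,379.43.
Interest saved = $3,072.00 − $2,379.43 = $692.57.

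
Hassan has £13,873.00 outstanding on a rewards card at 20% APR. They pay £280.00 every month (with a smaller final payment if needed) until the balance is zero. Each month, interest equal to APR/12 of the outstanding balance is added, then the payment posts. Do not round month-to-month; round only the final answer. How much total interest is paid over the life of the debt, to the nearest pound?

Monthly rate r = 20%/12 = 1.66667% = 0.0166667.
Payoff takes n = ⌈−ln(1 − rB₀/P)/ln(1+r)⌉ = ⌈105.715⌉ = 106 payments; the last is £200.77.
Total paid = 105·£280.00 + £200.77 = £29,600.77.
Total interest = total paid − principal = £29,600.77 − £13,873.00 = £15,727.77.

£15,728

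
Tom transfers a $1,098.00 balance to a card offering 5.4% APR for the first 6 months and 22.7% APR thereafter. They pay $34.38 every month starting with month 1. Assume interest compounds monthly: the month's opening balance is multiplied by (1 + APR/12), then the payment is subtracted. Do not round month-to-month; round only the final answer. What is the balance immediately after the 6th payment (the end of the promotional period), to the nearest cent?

Promo months 1–6 at r₀ = 5.4%/12 = 0.0045; months 7+ at r₁ = 22.7%/12 = 0.0189167.
After month 6: iterate B ← B·(1+r₀) − $34.38 for 6 months → $919.37.

$919.37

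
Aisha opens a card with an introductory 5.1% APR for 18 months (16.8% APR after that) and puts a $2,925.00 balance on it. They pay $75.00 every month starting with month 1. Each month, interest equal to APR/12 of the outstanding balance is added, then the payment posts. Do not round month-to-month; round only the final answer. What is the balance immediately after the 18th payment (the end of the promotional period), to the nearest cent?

Promo months 1–18 at r₀ = 5.1%/12 = 0.00425; months 19+ at r₁ = 16.8%/12 = 0.014.
After month 18: iterate B ← B·(1+r₀) − $75.00 for 18 months → $1,757.14.

$1,757.14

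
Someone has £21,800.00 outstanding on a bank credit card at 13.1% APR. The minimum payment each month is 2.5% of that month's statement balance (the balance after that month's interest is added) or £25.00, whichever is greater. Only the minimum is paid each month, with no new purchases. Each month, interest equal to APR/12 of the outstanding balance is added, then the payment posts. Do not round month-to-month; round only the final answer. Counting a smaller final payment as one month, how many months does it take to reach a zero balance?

266 months

Monthly rate r = 13.1%/12 = 1.09167% = 0.0109167.
While 2.5% of the post-interest balance exceeds £25.00, each month B ← (B·(1+r))·(1 − 0.025), i.e. B shrinks by the factor (1+r)·0.975 = 0.98564.
This holds for months 1–214. Entering month 215 the balance is £987.49; 2.5% of the post-interest balance is now below £25.00, so the flat £25.00 minimum applies from here.
From month 215 a fixed £25.00 at rate r clears £987.49 in 52 more payments. Total: 214 + 52 = 266 months.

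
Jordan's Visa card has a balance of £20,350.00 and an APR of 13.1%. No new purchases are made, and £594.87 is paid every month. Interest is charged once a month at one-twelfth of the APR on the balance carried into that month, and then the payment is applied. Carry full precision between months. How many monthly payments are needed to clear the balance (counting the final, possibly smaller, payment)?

Monthly rate r = 13.1%/12 = 1.09167% = 0.0109167.
Recurrence: B ← B·(1+r) − £594.87.
Month 1: interest £222.15; balance after payment £19,977.28.
Month 2: interest £218.09; balance after payment £19,600.50.
Closed form: n = −ln(1 − rB₀/P)/ln(1+r) = −ln(0.62655)/ln(1.01092) ≈ 43.060, so the balance reaches zero during payment 44.

44 payments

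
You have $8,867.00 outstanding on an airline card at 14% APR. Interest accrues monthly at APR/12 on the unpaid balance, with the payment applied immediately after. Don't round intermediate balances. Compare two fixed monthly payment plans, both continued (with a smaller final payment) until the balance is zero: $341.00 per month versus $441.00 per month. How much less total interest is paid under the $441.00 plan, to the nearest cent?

Monthly rate r = 14%/12 = 1.16667% = 0.0116667.
At $341.00/mo: n = ⌈−ln(1 − rB₀/P)/ln(1+r)⌉ = 32 payments (last $56.84); total interest = total paid − $8,867.00 = $1,760.84.
At $441.00/mo: 24 payments (last $20.88); total interest $1,296.88.
Interest saved = $1,760.84 − $1,296.88 = $463.96.

$463.96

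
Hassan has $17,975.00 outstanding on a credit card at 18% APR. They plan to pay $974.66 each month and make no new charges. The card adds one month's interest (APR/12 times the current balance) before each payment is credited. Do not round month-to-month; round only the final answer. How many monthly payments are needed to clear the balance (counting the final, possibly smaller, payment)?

22 payments

Monthly rate r = 18%/12 = 1.5% = 0.015.
Recurrence: B ← B·(1+r) − $974.66.
Month 1: interest $269.62; balance after payment $17,269.97.
Month 2: interest $259.05; balance after payment $16,554.35.
Closed form: n = −ln(1 − rB₀/P)/ln(1+r) = −ln(0.72337)/ln(1.015) ≈ 21.751, so the balance reaches zero during payment 22.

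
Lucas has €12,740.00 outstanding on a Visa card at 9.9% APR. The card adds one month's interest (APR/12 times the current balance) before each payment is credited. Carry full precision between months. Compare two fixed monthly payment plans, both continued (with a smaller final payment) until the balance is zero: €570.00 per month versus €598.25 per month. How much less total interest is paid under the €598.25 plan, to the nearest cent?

€72.16

Monthly rate r = 9.9%/12 = 0.825% = 0.00825.
At €570.00/mo: n = ⌈−ln(1 − rB₀/P)/ln(1+r)⌉ = 25 payments (last €460.81); total interest = total paid − €12,740.00 = €1,400.81.
At €598.25/mo: 24 payments (last €308.90); total interest €1,328.65.
Interest saved = €1,400.81 − €1,328.65 = €72.16.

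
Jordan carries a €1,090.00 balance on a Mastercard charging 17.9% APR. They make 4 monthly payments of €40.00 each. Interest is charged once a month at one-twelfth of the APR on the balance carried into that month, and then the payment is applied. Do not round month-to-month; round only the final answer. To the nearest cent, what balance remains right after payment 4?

Monthly rate r = 17.9%/12 = 1.49167% = 0.0149167.
Each month: B ← B·(1+r) − €40.00.
Month 1: interest €16.26; balance after payment €1,066.26.
Month 2: interest €15.91; balance after payment €1,042.16.
Month 3: interest €15.55; balance after payment €1,017.71.
Month 4: interest €15.18; balance after payment €992.89.

€992.89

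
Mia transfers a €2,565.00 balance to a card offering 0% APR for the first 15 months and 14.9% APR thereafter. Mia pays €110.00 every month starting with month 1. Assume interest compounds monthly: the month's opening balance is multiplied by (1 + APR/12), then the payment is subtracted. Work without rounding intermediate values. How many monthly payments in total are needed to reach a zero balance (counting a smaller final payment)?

24 payments

Promo months 1–15 at r₀ = 0%/12 = 0; months 16+ at r₁ = 14.9%/12 = 0.0124167.
After month 15 (no interest yet): B = €2,565.00 − 15·€110.00 = €915.00.
Then at r₁ with €110.00/mo: n₂ = −ln(1 − r₁·B/P)/ln(1+r₁) ≈ 8.83 → 9 more payments.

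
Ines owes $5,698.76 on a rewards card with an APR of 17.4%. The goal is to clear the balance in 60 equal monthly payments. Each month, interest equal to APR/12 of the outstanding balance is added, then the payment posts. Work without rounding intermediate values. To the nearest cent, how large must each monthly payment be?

$142.86

Monthly rate r = 17.4%/12 = 1.45% = 0.0145.
Level-payment amortization: P = B₀·r / (1 − (1+r)^(−n)) = 5698.76·0.0145 / (1 − 1.0145^(−60)).
Denominator 1 − (1+r)^(−60) = 0.578422991.
P = 82.632 / 0.578422991 ≈ 142.86.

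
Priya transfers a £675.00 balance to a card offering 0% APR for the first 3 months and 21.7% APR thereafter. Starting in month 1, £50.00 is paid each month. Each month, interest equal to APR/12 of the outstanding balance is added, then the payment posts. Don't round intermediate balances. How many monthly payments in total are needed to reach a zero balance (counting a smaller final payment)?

15 payments

Promo months 1–3 at r₀ = 0%/12 = 0; months 4+ at r₁ = 21.7%/12 = 0.0180833.
After month 3 (no interest yet): B = £675.00 − 3·£50.00 = £525.00.
Then at r₁ with £50.00/mo: n₂ = −ln(1 − r₁·B/P)/ln(1+r₁) ≈ 11.75 → 12 more payments.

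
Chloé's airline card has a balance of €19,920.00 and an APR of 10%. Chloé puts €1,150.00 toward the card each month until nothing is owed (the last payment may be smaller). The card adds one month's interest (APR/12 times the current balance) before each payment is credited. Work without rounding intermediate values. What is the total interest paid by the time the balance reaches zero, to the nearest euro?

€1,683

Monthly rate r = 10%/12 = 0.833333% = 0.00833333.
Payoff takes n = ⌈−ln(1 − rB₀/P)/ln(1+r)⌉ = ⌈18.785⌉ = 19 payments; the last is €903.32.
Total paid = 18·€1,150.00 + €903.32 = €21,603.32.
Total interest = total paid − principal = €21,603.32 − €19,920.00 = €1,683.32.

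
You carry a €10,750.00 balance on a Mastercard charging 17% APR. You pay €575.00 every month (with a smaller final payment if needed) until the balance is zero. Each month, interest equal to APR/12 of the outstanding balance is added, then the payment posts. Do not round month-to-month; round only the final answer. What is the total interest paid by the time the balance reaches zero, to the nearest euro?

€1,827

Monthly rate r = 17%/12 = 1.41667% = 0.0141667.
Payoff takes n = ⌈−ln(1 − rB₀/P)/ln(1+r)⌉ = ⌈21.873⌉ = 22 payments; the last is €502.20.
Total paid = 21·€575.00 + €502.20 = €12,577.20.
Total interest = total paid − principal = €12,577.20 − €10,750.00 = €1,827.20.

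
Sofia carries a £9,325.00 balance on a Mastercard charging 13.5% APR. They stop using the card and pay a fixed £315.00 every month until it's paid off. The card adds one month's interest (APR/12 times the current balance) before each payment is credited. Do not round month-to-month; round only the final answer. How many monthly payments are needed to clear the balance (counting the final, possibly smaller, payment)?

37 months

Monthly rate r = 13.5%/12 = 1.125% = 0.01125.
Recurrence: B ← B·(1+r) − £315.00.
Month 1: interest £104.91; balance after payment £9,114.91.
Month 2: interest £102.54; balance after payment £8,902.45.
Closed form: n = −ln(1 − rB₀/P)/ln(1+r) = −ln(0.66696)/ln(1.01125) ≈ 36.204, so the balance reaches zero during payment 37.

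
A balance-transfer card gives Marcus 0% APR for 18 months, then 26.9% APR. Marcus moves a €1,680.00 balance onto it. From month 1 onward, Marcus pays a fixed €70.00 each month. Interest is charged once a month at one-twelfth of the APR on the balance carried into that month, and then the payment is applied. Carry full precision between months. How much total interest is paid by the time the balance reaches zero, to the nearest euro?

€36

Promo months 1–18 at r₀ = 0%/12 = 0; months 19+ at r₁ = 26.9%/12 = 0.0224167.
After month 18 (no interest yet): B = €1,680.00 − 18·€70.00 = €420.00.
Then at r₁ with €70.00/mo: n₂ = −ln(1 − r₁·B/P)/ln(1+r₁) ≈ 6.52 → 7 more payments.
Total paid = 24·€70.00 + €36.29 = €1,716.29; interest = €1,716.29 − €1,680.00 = €36.29.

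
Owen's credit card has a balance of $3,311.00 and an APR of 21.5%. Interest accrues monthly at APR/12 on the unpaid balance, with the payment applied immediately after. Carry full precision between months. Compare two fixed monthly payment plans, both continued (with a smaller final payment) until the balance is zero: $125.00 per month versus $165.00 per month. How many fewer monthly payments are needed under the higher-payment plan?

11 fewer payments

Monthly rate r = 21.5%/12 = 1.79167% = 0.0179167.
At $125.00/mo: n = ⌈−ln(1 − rB₀/P)/ln(1+r)⌉ = 37 payments (last $30.20); total interest = total paid − $3,311.00 = $1,219.20.
At $165.00/mo: 26 payments (last $14.97); total interest $828.97.
Payments saved = 37 − 26 = 11.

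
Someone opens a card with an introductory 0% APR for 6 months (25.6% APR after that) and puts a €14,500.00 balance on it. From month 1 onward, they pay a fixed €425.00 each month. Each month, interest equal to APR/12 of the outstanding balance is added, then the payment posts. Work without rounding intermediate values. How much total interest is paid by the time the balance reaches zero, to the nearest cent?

Promo months 1–6 at r₀ = 0%/12 = 0; months 7+ at r₁ = 25.6%/12 = 0.0213333.
After month 6 (no interest yet): B = €14,500.00 − 6·€425.00 = €11,950.00.
Then at r₁ with €425.00/mo: n₂ = −ln(1 − r₁·B/P)/ln(1+r₁) ≈ 43.39 → 44 more payments.
Total paid = 49·€425.00 + €166.43 = €20,991.43; interest = €20,991.43 − €14,500.00 = €6,491.43.

€6,491.43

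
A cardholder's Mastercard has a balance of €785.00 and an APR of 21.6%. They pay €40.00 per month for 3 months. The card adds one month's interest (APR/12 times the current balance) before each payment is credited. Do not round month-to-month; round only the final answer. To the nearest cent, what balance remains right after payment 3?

€705.98

Monthly rate r = 21.6%/12 = 1.8% = 0.018.
Each month: B ← B·(1+r) − €40.00.
Month 1: interest €14.13; balance after payment €759.13.
Month 2: interest €13.66; balance after payment €732.79.
Month 3: interest €13.19; balance after payment €705.98.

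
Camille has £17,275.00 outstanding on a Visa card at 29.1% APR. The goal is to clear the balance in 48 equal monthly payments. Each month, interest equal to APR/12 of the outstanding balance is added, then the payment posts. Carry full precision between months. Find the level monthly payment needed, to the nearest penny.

£612.99

Monthly rate r = 29.1%/12 = 2.425% = 0.02425.
Level-payment amortization: P = B₀·r / (1 − (1+r)^(−n)) = 17275.00·0.02425 / (1 − 1.02425^(−48)).
Denominator 1 − (1+r)^(−48) = 0.683398248.
P = 418.919 / 0.683398248 ≈ 612.99.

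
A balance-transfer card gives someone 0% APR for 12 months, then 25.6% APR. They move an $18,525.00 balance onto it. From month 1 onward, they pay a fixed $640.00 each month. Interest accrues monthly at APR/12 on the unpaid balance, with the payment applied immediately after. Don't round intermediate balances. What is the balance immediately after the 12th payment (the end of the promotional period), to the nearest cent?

Promo months 1–12 at r₀ = 0%/12 = 0; months 13+ at r₁ = 25.6%/12 = 0.0213333.
After month 12 (no interest yet): B = $18,525.00 − 12·$640.00 = $10,845.00.

$10,845.00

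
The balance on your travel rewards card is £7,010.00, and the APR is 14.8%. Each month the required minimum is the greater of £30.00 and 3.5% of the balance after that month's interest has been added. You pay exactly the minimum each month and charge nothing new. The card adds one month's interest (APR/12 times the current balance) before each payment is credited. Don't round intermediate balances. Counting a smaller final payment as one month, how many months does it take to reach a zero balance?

Monthly rate r = 14.8%/12 = 1.23333% = 0.0123333.
While 3.5% of the post-interest balance exceeds £30.00, each month B ← (B·(1+r))·(1 − 0.035), i.e. B shrinks by the factor (1+r)·0.965 = 0.9769.
This holds for months 1–91. Entering month 92 the balance is £835.88; 3.5% of the post-interest balance is now below £30.00, so the flat £30.00 minimum applies from here.
From month 92 a fixed £30.00 at rate r clears £835.88 in 35 more payments. Total: 91 + 35 = 126 months.

126 months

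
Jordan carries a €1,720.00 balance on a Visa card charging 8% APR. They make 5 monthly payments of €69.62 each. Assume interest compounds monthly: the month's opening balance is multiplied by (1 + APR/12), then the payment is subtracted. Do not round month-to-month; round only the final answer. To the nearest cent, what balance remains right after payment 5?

Monthly rate r = 8%/12 = 0.666667% = 0.00666667.
Each month: B ← B·(1+r) − €69.62.
Month 1: interest €11.47; balance after payment €1,661.85.
Month 2: interest €11.08; balance after payment €1,603.31.
Month 3: interest €10.69; balance after payment €1,544.37.
Month 4: interest €10.30; balance after payment €1,485.05.
Month 5: interest €9.90; balance after payment €1,425.33.

€1,425.33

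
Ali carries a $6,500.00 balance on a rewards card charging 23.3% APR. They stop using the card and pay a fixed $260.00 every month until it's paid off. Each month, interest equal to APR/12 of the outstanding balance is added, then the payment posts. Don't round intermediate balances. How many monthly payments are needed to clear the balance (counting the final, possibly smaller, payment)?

35 payments

Monthly rate r = 23.3%/12 = 1.94167% = 0.0194167.
Recurrence: B ← B·(1+r) − $260.00.
Month 1: interest $126.21; balance after payment $6,366.21.
Month 2: interest $123.61; balance after payment $6,229.82.
Closed form: n = −ln(1 − rB₀/P)/ln(1+r) = −ln(0.51458)/ln(1.01942) ≈ 34.549, so the balance reaches zero during payment 35.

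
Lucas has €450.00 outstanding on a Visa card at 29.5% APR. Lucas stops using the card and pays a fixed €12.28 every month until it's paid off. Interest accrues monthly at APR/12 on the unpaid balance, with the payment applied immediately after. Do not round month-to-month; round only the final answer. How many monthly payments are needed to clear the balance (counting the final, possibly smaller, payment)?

96 months

Monthly rate r = 29.5%/12 = 2.45833% = 0.0245833.
Recurrence: B ← B·(1+r) − €12.28.
Month 1: interest €11.06; balance after payment €448.78.
Month 2: interest €11.03; balance after payment €447.54.
Closed form: n = −ln(1 − rB₀/P)/ln(1+r) = −ln(0.099145)/ln(1.02458) ≈ 95.165, so the balance reaches zero during payment 96.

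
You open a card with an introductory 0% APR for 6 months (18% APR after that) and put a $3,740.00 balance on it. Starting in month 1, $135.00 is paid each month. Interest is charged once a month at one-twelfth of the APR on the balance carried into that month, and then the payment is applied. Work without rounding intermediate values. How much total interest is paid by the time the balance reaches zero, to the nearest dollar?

$642

Promo months 1–6 at r₀ = 0%/12 = 0; months 7+ at r₁ = 18%/12 = 0.015.
After month 6 (no interest yet): B = $3,740.00 − 6·$135.00 = $2,930.00.
Then at r₁ with $135.00/mo: n₂ = −ln(1 − r₁·B/P)/ln(1+r₁) ≈ 26.45 → 27 more payments.
Total paid = 32·$135.00 + $61.56 = $4,381.56; interest = $4,381.56 − $3,740.00 = $641.56.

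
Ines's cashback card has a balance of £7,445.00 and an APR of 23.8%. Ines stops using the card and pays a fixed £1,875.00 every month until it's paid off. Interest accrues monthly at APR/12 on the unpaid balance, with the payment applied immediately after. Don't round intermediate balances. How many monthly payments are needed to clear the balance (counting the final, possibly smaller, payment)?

Monthly rate r = 23.8%/12 = 1.98333% = 0.0198333.
Recurrence: B ← B·(1+r) − £1,875.00.
Month 1: interest £147.66; balance after payment £5,717.66.
Month 2: interest £113.40; balance after payment £3,956.06.
Month 3: interest £78.46; balance after payment £2,159.52.
Month 4: interest £42.83; balance after payment £327.35.
Month 5: interest £6.49; balance after payment £0.00.

5 months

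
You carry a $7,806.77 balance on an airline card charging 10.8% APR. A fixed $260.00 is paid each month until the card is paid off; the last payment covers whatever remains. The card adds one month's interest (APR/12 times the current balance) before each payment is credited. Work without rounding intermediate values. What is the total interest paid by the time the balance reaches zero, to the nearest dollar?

Monthly rate r = 10.8%/12 = 0.9% = 0.009.
Payoff takes n = ⌈−ln(1 − rB₀/P)/ln(1+r)⌉ = ⌈35.161⌉ = 36 payments; the last is $41.97.
Total paid = 35·$260.00 + $41.97 = $9,141.97.
Total interest = total paid − principal = $9,141.97 − $7,806.77 = $1,335.20.

$1,335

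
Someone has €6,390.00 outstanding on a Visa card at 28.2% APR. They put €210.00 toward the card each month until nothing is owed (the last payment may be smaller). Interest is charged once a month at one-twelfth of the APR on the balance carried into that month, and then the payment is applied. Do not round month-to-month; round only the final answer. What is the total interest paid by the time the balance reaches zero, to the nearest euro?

Monthly rate r = 28.2%/12 = 2.35% = 0.0235.
Payoff takes n = ⌈−ln(1 − rB₀/P)/ln(1+r)⌉ = ⌈54.052⌉ = 55 payments; the last is €10.95.
Total paid = 54·€210.00 + €10.95 = €11,350.95.
Total interest = total paid − principal = €11,350.95 − €6,390.00 = €4,960.95.

€4,961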